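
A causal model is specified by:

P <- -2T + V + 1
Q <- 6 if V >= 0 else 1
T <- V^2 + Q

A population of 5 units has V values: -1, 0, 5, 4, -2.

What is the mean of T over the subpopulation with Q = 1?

3.5

Conditioning on Q=1 selects the 2 unit(s) with V ∈ {-1, -2}. Their T values: 2, 5. Mean = 3.5.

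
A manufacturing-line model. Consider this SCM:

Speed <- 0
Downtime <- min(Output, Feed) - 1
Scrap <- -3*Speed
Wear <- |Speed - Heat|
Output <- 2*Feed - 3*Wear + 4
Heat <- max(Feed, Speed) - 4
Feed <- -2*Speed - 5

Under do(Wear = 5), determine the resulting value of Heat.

Under do(Wear=5), the mechanism Wear <- |Speed - Heat| is discarded; Wear is fixed at 5.
Since Heat is not a descendant of the intervened variable, it is unaffected.
Feed = -2*Speed - 5  [with Speed=0]  = -5
Heat = max(Feed, Speed) - 4  [with Feed=-5, Speed=0]  = -4

-4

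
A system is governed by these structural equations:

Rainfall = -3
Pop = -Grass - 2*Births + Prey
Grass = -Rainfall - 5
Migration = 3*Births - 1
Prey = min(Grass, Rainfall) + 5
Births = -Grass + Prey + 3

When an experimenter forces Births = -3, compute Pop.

Under do(Births=-3), the mechanism Births = -Grass + Prey + 3 is discarded; Births is fixed at -3.
Grass = -Rainfall - 5  [with Rainfall=-3]  = -2
Prey = min(Grass, Rainfall) + 5  [with Grass=-2, Rainfall=-3]  = 2
Pop = -Grass - 2*Births + Prey  [with Grass=-2, Births=-3, Prey=2]  = 10

10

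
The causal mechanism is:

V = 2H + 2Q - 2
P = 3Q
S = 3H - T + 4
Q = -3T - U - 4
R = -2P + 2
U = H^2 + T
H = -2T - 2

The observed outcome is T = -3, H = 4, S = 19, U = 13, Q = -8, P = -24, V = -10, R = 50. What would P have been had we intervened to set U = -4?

27

Under do(U=-4), the mechanism U = H^2 + T is discarded; U is fixed at -4.
Q = -3T - U - 4  [with T=-3, U=-4]  = 9
P = 3Q  [with Q=9]  = 27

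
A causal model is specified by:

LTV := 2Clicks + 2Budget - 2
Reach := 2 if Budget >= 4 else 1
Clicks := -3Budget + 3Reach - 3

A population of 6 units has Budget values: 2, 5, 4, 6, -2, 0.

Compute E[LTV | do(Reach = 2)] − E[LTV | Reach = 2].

Every unit gets Reach=2 under the intervention. LTV values become -4, -16, -12, -20, 12, 4; E[LTV|do(Reach=2)] = -6.
Observing Reach=2 restricts to units where Reach's equation naturally yields 2: Budget ∈ {5, 4, 6}. In that subpopulation LTV = -16, -12, -20, mean -16.
Difference = -6 − (-16) = 10.

10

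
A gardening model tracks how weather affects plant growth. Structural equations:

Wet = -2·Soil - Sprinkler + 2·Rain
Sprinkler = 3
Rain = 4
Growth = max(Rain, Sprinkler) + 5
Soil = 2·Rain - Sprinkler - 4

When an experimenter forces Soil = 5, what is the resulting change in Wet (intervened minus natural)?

-8

The intervention breaks the incoming arrows to Soil: Soil = 2·Rain - Sprinkler - 4 no longer applies, and Soil = 5.
Wet = -2·Soil - Sprinkler + 2·Rain  [with Soil=5, Sprinkler=3, Rain=4]  = -5
Without intervention: Soil = 2·Rain - Sprinkler - 4  [with Rain=4, Sprinkler=3]  = 1; Wet = -2·Soil - Sprinkler + 2·Rain  [with Soil=1, Sprinkler=3, Rain=4]  = 3.
Change = -5 − 3 = -8.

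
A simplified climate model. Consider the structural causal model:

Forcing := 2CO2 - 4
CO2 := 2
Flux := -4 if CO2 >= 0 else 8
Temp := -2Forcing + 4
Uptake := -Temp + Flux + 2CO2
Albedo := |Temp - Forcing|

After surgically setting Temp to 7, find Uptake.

The intervention breaks the incoming arrows to Temp: Temp := -2Forcing + 4 no longer applies, and Temp = 7.
Flux = -4 if CO2 >= 0 else 8  [with CO2=2]  = -4
Uptake = -Temp + Flux + 2CO2  [with Temp=7, Flux=-4, CO2=2]  = -7

-7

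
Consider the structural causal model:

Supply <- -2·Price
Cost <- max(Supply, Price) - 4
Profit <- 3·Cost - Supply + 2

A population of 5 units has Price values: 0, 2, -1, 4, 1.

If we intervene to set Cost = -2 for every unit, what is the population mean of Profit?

Under do(Cost=-2), Cost's equation is replaced by Cost=-2 for every unit. Per-unit Profit: -4, 0, -6, 4, -2. Mean = -1.6.

-1.6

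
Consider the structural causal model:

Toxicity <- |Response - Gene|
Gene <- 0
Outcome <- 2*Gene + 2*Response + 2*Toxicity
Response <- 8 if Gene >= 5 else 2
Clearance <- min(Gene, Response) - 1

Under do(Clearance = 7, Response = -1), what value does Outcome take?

0

The joint intervention fixes Clearance = 7, Response = -1, removing each variable's own equation.
Toxicity = |Response - Gene|  [with Response=-1, Gene=0]  = 1
Outcome = 2*Gene + 2*Response + 2*Toxicity  [with Gene=0, Response=-1, Toxicity=1]  = 0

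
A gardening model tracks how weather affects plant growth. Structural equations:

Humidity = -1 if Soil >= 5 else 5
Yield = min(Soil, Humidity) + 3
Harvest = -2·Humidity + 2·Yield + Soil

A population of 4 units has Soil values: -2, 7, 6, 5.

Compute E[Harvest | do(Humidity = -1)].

do(Humidity=-1) breaks Humidity's dependence on Soil. With Humidity=-1 fixed, Harvest across the units is 2, 13, 12, 11, mean 9.5.

9.5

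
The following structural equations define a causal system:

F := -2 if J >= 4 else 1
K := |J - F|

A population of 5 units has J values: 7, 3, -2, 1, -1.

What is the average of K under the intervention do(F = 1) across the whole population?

Under do(F=1), F's equation is replaced by F=1 for every unit. Per-unit K: 6, 2, 3, 0, 2. Mean = 2.6.

2.6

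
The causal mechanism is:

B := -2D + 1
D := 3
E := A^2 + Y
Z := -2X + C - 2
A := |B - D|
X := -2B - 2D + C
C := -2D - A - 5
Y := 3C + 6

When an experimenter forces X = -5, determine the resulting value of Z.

The intervention breaks the incoming arrows to X: X := -2B - 2D + C no longer applies, and X = -5.
B = -2D + 1  [with D=3]  = -5
A = |B - D|  [with B=-5, D=3]  = 8
C = -2D - A - 5  [with D=3, A=8]  = -19
Z = -2X + C - 2  [with X=-5, C=-19]  = -11

-11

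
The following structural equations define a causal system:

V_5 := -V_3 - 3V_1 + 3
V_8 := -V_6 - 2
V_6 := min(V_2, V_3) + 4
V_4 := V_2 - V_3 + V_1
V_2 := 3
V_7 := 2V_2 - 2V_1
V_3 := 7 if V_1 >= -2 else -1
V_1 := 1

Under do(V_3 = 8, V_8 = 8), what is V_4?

The joint intervention fixes V_3 = 8, V_8 = 8, removing each variable's own equation.
V_4 = V_2 - V_3 + V_1  [with V_2=3, V_3=8, V_1=1]  = -4

-4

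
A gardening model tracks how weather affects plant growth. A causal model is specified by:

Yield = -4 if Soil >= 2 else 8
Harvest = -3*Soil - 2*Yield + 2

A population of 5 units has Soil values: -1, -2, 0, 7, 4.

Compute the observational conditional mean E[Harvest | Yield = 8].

Observing Yield=8 restricts to units where Yield's equation naturally yields 8: Soil ∈ {-1, -2, 0}. In that subpopulation Harvest = -11, -8, -14, mean -11.

-11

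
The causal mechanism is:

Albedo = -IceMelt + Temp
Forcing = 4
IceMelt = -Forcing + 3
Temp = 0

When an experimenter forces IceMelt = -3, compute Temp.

0

Under do(IceMelt=-3), the mechanism IceMelt = -Forcing + 3 is discarded; IceMelt is fixed at -3.
Since Temp is not a descendant of the intervened variable, it is unaffected.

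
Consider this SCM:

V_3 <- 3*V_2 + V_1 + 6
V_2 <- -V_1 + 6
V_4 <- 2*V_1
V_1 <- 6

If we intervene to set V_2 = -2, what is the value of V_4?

12

Under do(V_2=-2), the mechanism V_2 <- -V_1 + 6 is discarded; V_2 is fixed at -2.
Since V_4 is not a descendant of the intervened variable, it is unaffected.
V_4 = 2*V_1  [with V_1=6]  = 12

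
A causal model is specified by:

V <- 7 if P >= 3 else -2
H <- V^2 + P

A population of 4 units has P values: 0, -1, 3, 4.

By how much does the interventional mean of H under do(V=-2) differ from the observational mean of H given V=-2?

Every unit gets V=-2 under the intervention. H values become 4, 3, 7, 8; E[H|do(V=-2)] = 5.5.
Observing V=-2 restricts to units where V's equation naturally yields -2: P ∈ {0, -1}. In that subpopulation H = 4, 3, mean 3.5.
Difference = 5.5 − 3.5 = 2.

2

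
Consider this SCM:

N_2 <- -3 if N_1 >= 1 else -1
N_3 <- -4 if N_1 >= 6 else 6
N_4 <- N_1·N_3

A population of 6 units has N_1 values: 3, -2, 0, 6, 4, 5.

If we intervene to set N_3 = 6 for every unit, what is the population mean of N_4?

16

Under do(N_3=6), N_3's equation is replaced by N_3=6 for every unit. Per-unit N_4: 18, -12, 0, 36, 24, 30. Mean = 16.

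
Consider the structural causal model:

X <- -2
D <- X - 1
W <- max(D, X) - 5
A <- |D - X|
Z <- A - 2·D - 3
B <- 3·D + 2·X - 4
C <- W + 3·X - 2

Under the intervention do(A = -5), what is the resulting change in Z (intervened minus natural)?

Intervening sets A = -5 and removes its equation (A <- |D - X|).
D = X - 1  [with X=-2]  = -3
Z = A - 2·D - 3  [with A=-5, D=-3]  = -2
Without intervention: D = X - 1  [with X=-2]  = -3; A = |D - X|  [with D=-3, X=-2]  = 1; Z = A - 2·D - 3  [with A=1, D=-3]  = 4.
Change = -2 − 4 = -6.

-6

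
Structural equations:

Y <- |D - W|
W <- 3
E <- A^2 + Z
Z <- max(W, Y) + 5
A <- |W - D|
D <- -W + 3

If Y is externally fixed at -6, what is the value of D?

The intervention breaks the incoming arrows to Y: Y <- |D - W| no longer applies, and Y = -6.
Since D is not a descendant of the intervened variable, it is unaffected.
D = -W + 3  [with W=3]  = 0

0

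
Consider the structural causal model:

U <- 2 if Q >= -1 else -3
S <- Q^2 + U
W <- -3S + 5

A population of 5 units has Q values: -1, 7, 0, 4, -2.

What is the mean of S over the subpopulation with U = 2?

18.5

E[S|U=2] averages over only the 4 units with U=2 (Q = -1, 7, 0, 4): S = 3, 51, 2, 18, mean 18.5.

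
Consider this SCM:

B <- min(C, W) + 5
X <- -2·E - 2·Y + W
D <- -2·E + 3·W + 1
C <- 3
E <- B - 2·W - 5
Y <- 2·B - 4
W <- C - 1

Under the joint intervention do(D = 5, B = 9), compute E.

0

The joint intervention fixes D = 5, B = 9, removing each variable's own equation.
W = C - 1  [with C=3]  = 2
E = B - 2·W - 5  [with B=9, W=2]  = 0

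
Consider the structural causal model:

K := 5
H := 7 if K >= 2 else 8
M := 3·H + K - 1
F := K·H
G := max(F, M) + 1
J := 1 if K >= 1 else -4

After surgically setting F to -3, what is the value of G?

Intervening sets F = -3 and removes its equation (F := K·H).
H = 7 if K >= 2 else 8  [with K=5]  = 7
M = 3·H + K - 1  [with H=7, K=5]  = 25
G = max(F, M) + 1  [with F=-3, M=25]  = 26

26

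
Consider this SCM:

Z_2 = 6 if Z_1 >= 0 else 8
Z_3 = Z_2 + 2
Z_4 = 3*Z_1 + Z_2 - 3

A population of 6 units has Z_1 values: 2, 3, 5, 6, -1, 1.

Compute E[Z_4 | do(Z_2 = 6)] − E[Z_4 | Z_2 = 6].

Every unit gets Z_2=6 under the intervention. Z_4 values become 9, 12, 18, 21, 0, 6; E[Z_4|do(Z_2=6)] = 11.
E[Z_4|Z_2=6] averages over only the 5 units with Z_2=6 (Z_1 = 2, 3, 5, 6, 1): Z_4 = 9, 12, 18, 21, 6, mean 13.2.
Difference = 11 − 13.2 = -2.2.

-2.2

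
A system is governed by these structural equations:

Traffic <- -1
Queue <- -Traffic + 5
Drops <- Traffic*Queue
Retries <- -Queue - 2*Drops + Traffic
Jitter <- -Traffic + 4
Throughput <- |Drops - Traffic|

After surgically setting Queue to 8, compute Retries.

7

Under do(Queue=8), the mechanism Queue <- -Traffic + 5 is discarded; Queue is fixed at 8.
Drops = Traffic*Queue  [with Traffic=-1, Queue=8]  = -8
Retries = -Queue - 2*Drops + Traffic  [with Queue=8, Drops=-8, Traffic=-1]  = 7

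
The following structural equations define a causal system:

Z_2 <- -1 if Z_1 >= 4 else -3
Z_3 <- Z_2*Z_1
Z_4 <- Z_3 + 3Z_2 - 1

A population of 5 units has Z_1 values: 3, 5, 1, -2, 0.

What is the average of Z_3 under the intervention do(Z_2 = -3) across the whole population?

-4.2

Under do(Z_2=-3), Z_2's equation is replaced by Z_2=-3 for every unit. Per-unit Z_3: -9, -15, -3, 6, 0. Mean = -4.2.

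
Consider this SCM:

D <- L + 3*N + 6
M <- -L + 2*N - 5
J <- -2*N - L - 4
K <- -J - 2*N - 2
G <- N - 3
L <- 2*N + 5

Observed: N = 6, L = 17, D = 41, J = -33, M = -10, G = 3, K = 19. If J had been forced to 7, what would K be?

The intervention breaks the incoming arrows to J: J <- -2*N - L - 4 no longer applies, and J = 7.
K = -J - 2*N - 2  [with J=7, N=6]  = -21

-21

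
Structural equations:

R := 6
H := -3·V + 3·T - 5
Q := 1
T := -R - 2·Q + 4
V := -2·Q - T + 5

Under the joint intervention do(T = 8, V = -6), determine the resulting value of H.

37

Setting T = 8, V = -6 by intervention discards those variables' equations.
H = -3·V + 3·T - 5  [with V=-6, T=8]  = 37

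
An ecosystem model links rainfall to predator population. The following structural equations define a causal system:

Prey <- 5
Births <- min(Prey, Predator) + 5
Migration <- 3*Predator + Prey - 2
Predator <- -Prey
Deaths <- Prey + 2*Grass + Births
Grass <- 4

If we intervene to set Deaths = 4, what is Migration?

The intervention breaks the incoming arrows to Deaths: Deaths <- Prey + 2*Grass + Births no longer applies, and Deaths = 4.
Since Migration is not a descendant of the intervened variable, it is unaffected.
Predator = -Prey  [with Prey=5]  = -5
Migration = 3*Predator + Prey - 2  [with Predator=-5, Prey=5]  = -12

-12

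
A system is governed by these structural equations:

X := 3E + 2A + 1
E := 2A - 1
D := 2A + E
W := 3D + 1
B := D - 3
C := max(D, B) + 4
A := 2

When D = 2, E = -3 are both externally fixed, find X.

-4

Setting D = 2, E = -3 by intervention discards those variables' equations.
X = 3E + 2A + 1  [with E=-3, A=2]  = -4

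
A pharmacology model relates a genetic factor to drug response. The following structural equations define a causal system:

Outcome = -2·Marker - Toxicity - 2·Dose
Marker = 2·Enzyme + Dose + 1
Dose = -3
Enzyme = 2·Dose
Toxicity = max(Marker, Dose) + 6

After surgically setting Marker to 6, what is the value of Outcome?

-18

do(Marker=6) replaces the equation Marker = 2·Enzyme + Dose + 1 with the constant Marker = 6.
Toxicity = max(Marker, Dose) + 6  [with Marker=6, Dose=-3]  = 12
Outcome = -2·Marker - Toxicity - 2·Dose  [with Marker=6, Toxicity=12, Dose=-3]  = -18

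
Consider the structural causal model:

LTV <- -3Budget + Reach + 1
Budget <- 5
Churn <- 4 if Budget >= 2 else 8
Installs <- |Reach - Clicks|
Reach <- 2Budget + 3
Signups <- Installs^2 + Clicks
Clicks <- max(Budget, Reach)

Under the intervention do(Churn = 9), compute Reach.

13

do(Churn=9) replaces the equation Churn <- 4 if Budget >= 2 else 8 with the constant Churn = 9.
Reach is not downstream of the intervention, so its value is determined by the original equations.
Reach = 2Budget + 3  [with Budget=5]  = 13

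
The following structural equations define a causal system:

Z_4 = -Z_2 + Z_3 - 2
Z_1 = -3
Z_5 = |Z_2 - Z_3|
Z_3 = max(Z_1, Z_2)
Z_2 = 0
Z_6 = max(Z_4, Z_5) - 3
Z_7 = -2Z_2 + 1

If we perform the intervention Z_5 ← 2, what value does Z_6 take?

The intervention breaks the incoming arrows to Z_5: Z_5 = |Z_2 - Z_3| no longer applies, and Z_5 = 2.
Z_3 = max(Z_1, Z_2)  [with Z_1=-3, Z_2=0]  = 0
Z_4 = -Z_2 + Z_3 - 2  [with Z_2=0, Z_3=0]  = -2
Z_6 = max(Z_4, Z_5) - 3  [with Z_4=-2, Z_5=2]  = -1

-1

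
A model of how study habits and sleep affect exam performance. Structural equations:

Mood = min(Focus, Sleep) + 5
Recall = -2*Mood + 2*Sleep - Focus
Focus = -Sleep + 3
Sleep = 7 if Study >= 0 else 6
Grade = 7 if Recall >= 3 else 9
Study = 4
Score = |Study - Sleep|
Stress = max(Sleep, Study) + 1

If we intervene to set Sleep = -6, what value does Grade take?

do(Sleep=-6) replaces the equation Sleep = 7 if Study >= 0 else 6 with the constant Sleep = -6.
Focus = -Sleep + 3  [with Sleep=-6]  = 9
Mood = min(Focus, Sleep) + 5  [with Focus=9, Sleep=-6]  = -1
Recall = -2*Mood + 2*Sleep - Focus  [with Mood=-1, Sleep=-6, Focus=9]  = -19
Grade = 7 if Recall >= 3 else 9  [with Recall=-19]  = 9

9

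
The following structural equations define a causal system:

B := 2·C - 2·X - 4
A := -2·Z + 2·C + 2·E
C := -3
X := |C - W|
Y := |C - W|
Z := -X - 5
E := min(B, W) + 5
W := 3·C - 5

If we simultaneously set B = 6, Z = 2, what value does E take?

Under do(B = 6, Z = 2), each intervened variable's structural equation is replaced by its fixed value.
W = 3·C - 5  [with C=-3]  = -14
E = min(B, W) + 5  [with B=6, W=-14]  = -9

-9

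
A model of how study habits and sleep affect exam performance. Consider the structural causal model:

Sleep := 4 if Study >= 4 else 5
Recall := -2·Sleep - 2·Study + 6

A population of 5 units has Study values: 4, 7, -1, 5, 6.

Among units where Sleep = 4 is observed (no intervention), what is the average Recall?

Conditioning on Sleep=4 selects the 4 unit(s) with Study ∈ {4, 7, 5, 6}. Their Recall values: -10, -16, -12, -14. Mean = -13.

-13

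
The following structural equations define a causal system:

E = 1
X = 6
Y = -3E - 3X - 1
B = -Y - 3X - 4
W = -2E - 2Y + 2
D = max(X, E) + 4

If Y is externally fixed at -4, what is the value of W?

8

do(Y=-4) replaces the equation Y = -3E - 3X - 1 with the constant Y = -4.
W = -2E - 2Y + 2  [with E=1, Y=-4]  = 8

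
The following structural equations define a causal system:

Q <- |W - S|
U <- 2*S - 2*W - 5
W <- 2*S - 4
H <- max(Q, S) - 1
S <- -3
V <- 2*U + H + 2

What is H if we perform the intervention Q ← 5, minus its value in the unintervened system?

-2

The intervention breaks the incoming arrows to Q: Q <- |W - S| no longer applies, and Q = 5.
H = max(Q, S) - 1  [with Q=5, S=-3]  = 4
Without intervention: W = 2*S - 4  [with S=-3]  = -10; Q = |W - S|  [with W=-10, S=-3]  = 7; H = max(Q, S) - 1  [with Q=7, S=-3]  = 6.
Change = 4 − 6 = -2.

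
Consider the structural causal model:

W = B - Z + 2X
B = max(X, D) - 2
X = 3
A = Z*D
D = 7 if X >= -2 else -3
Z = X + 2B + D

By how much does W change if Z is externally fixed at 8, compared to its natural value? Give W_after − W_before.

12

Intervening sets Z = 8 and removes its equation (Z = X + 2B + D).
D = 7 if X >= -2 else -3  [with X=3]  = 7
B = max(X, D) - 2  [with X=3, D=7]  = 5
W = B - Z + 2X  [with B=5, Z=8, X=3]  = 3
Without intervention: D = 7 if X >= -2 else -3  [with X=3]  = 7; B = max(X, D) - 2  [with X=3, D=7]  = 5; Z = X + 2B + D  [with X=3, B=5, D=7]  = 20; W = B - Z + 2X  [with B=5, Z=20, X=3]  = -9.
Change = 3 − (-9) = 12.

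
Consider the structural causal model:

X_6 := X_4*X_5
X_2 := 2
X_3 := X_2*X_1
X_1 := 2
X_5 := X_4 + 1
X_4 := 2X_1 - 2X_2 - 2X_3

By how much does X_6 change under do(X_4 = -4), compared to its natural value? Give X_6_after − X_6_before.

Under do(X_4=-4), the mechanism X_4 := 2X_1 - 2X_2 - 2X_3 is discarded; X_4 is fixed at -4.
X_5 = X_4 + 1  [with X_4=-4]  = -3
X_6 = X_4*X_5  [with X_4=-4, X_5=-3]  = 12
Without intervention: X_3 = X_2*X_1  [with X_2=2, X_1=2]  = 4; X_4 = 2X_1 - 2X_2 - 2X_3  [with X_1=2, X_2=2, X_3=4]  = -8; X_5 = X_4 + 1  [with X_4=-8]  = -7; X_6 = X_4*X_5  [with X_4=-8, X_5=-7]  = 56.
Change = 12 − 56 = -44.

-44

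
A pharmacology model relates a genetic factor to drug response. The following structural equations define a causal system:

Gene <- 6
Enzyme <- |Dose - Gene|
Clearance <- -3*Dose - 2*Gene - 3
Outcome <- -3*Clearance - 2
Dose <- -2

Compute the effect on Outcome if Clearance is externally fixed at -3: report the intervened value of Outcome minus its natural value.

Intervening sets Clearance = -3 and removes its equation (Clearance <- -3*Dose - 2*Gene - 3).
Outcome = -3*Clearance - 2  [with Clearance=-3]  = 7
Without intervention: Clearance = -3*Dose - 2*Gene - 3  [with Dose=-2, Gene=6]  = -9; Outcome = -3*Clearance - 2  [with Clearance=-9]  = 25.
Change = 7 − 25 = -18.

-18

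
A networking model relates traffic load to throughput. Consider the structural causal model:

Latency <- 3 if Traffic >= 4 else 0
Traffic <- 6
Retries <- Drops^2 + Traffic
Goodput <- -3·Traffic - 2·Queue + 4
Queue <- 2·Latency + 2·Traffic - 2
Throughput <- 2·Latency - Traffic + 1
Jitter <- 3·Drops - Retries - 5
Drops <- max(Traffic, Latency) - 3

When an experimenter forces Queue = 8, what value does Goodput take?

-30

The intervention breaks the incoming arrows to Queue: Queue <- 2·Latency + 2·Traffic - 2 no longer applies, and Queue = 8.
Goodput = -3·Traffic - 2·Queue + 4  [with Traffic=6, Queue=8]  = -30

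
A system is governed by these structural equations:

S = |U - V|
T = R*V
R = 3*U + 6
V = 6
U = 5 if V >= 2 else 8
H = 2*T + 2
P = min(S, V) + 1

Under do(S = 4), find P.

The intervention breaks the incoming arrows to S: S = |U - V| no longer applies, and S = 4.
P = min(S, V) + 1  [with S=4, V=6]  = 5

5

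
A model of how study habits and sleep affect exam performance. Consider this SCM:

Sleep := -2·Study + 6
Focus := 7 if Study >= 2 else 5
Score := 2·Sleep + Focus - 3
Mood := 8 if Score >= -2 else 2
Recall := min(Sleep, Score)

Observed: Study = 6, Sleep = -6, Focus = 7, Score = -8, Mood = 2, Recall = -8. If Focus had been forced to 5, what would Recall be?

-10

The intervention breaks the incoming arrows to Focus: Focus := 7 if Study >= 2 else 5 no longer applies, and Focus = 5.
Sleep = -2·Study + 6  [with Study=6]  = -6
Score = 2·Sleep + Focus - 3  [with Sleep=-6, Focus=5]  = -10
Recall = min(Sleep, Score)  [with Sleep=-6, Score=-10]  = -10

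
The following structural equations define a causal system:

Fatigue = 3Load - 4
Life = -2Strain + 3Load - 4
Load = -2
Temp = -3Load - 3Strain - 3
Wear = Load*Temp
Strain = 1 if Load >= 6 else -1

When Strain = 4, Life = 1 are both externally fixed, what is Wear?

18

The joint intervention fixes Strain = 4, Life = 1, removing each variable's own equation.
Temp = -3Load - 3Strain - 3  [with Load=-2, Strain=4]  = -9
Wear = Load*Temp  [with Load=-2, Temp=-9]  = 18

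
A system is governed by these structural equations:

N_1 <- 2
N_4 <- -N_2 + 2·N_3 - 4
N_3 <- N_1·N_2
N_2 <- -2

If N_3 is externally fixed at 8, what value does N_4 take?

14

The intervention breaks the incoming arrows to N_3: N_3 <- N_1·N_2 no longer applies, and N_3 = 8.
N_4 = -N_2 + 2·N_3 - 4  [with N_2=-2, N_3=8]  = 14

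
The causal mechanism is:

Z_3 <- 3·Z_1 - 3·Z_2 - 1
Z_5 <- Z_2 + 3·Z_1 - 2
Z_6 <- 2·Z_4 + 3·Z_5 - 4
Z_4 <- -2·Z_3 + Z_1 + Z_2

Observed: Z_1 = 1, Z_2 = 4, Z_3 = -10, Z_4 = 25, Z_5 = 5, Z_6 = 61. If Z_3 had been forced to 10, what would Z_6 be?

-19

The intervention breaks the incoming arrows to Z_3: Z_3 <- 3·Z_1 - 3·Z_2 - 1 no longer applies, and Z_3 = 10.
Z_4 = -2·Z_3 + Z_1 + Z_2  [with Z_3=10, Z_1=1, Z_2=4]  = -15
Z_5 = Z_2 + 3·Z_1 - 2  [with Z_2=4, Z_1=1]  = 5
Z_6 = 2·Z_4 + 3·Z_5 - 4  [with Z_4=-15, Z_5=5]  = -19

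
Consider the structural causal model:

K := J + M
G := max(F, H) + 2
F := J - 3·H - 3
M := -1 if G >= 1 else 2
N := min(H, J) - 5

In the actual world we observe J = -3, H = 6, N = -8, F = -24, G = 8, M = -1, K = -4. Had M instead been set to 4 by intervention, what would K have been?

Intervening sets M = 4 and removes its equation (M := -1 if G >= 1 else 2).
K = J + M  [with J=-3, M=4]  = 1

1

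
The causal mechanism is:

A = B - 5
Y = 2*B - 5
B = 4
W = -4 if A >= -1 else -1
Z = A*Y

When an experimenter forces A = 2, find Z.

6

do(A=2) replaces the equation A = B - 5 with the constant A = 2.
Y = 2*B - 5  [with B=4]  = 3
Z = A*Y  [with A=2, Y=3]  = 6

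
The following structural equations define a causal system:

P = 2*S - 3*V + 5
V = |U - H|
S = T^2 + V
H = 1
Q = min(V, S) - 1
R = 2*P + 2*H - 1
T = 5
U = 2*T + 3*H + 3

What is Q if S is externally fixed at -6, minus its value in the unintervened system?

do(S=-6) replaces the equation S = T^2 + V with the constant S = -6.
U = 2*T + 3*H + 3  [with T=5, H=1]  = 16
V = |U - H|  [with U=16, H=1]  = 15
Q = min(V, S) - 1  [with V=15, S=-6]  = -7
Without intervention: U = 2*T + 3*H + 3  [with T=5, H=1]  = 16; V = |U - H|  [with U=16, H=1]  = 15; S = T^2 + V  [with T=5, V=15]  = 40; Q = min(V, S) - 1  [with V=15, S=40]  = 14.
Change = -7 − 14 = -21.

-21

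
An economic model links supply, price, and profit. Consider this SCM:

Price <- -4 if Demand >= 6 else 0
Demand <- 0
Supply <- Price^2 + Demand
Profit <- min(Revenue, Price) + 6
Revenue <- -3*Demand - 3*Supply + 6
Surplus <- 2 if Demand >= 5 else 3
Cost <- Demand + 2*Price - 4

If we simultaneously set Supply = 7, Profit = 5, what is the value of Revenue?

The joint intervention fixes Supply = 7, Profit = 5, removing each variable's own equation.
Revenue = -3*Demand - 3*Supply + 6  [with Demand=0, Supply=7]  = -15

-15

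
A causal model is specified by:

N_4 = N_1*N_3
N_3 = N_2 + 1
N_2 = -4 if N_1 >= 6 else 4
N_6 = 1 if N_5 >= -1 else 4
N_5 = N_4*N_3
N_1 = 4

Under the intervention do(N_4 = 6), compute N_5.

Intervening sets N_4 = 6 and removes its equation (N_4 = N_1*N_3).
N_2 = -4 if N_1 >= 6 else 4  [with N_1=4]  = 4
N_3 = N_2 + 1  [with N_2=4]  = 5
N_5 = N_4*N_3  [with N_4=6, N_3=5]  = 30

30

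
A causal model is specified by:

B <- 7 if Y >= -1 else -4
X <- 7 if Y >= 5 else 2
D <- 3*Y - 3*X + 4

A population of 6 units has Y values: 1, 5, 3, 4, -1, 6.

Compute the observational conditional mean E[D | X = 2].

Observing X=2 restricts to units where X's equation naturally yields 2: Y ∈ {1, 3, 4, -1}. In that subpopulation D = 1, 7, 10, -5, mean 3.25.

3.25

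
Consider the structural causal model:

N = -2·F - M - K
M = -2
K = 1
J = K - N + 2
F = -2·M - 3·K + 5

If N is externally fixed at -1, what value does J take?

Intervening sets N = -1 and removes its equation (N = -2·F - M - K).
J = K - N + 2  [with K=1, N=-1]  = 4

4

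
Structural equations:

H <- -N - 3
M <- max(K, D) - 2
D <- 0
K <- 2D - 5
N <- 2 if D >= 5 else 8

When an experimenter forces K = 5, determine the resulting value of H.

do(K=5) replaces the equation K <- 2D - 5 with the constant K = 5.
Since H is not a descendant of the intervened variable, it is unaffected.
N = 2 if D >= 5 else 8  [with D=0]  = 8
H = -N - 3  [with N=8]  = -11

-11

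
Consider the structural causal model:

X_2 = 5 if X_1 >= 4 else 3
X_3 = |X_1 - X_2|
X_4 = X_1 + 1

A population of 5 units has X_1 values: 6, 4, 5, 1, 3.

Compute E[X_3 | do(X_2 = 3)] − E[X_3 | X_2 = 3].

Every unit gets X_2=3 under the intervention. X_3 values become 3, 1, 2, 2, 0; E[X_3|do(X_2=3)] = 1.6.
Observing X_2=3 restricts to units where X_2's equation naturally yields 3: X_1 ∈ {1, 3}. In that subpopulation X_3 = 2, 0, mean 1.
Difference = 1.6 − 1 = 0.6.

0.6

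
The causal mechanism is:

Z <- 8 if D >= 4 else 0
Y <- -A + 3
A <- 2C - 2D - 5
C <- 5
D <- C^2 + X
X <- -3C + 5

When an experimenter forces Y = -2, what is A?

-25

do(Y=-2) replaces the equation Y <- -A + 3 with the constant Y = -2.
No directed path runs from Y to A, so A keeps its natural value.
X = -3C + 5  [with C=5]  = -10
D = C^2 + X  [with C=5, X=-10]  = 15
A = 2C - 2D - 5  [with C=5, D=15]  = -25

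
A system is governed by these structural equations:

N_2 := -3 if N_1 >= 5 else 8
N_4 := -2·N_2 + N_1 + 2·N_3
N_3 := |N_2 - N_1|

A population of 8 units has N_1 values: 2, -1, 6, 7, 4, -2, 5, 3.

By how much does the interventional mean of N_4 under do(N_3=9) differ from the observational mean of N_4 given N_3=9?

Under do(N_3=9), N_3's equation is replaced by N_3=9 for every unit. Per-unit N_4: 4, 1, 30, 31, 6, 0, 29, 5. Mean = 13.25.
E[N_4|N_3=9] averages over only the 2 units with N_3=9 (N_1 = -1, 6): N_4 = 1, 30, mean 15.5.
Difference = 13.25 − 15.5 = -2.25.

-2.25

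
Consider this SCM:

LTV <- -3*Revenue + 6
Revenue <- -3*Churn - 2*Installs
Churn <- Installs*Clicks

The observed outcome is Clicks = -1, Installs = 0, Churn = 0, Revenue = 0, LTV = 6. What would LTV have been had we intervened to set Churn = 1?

do(Churn=1) replaces the equation Churn <- Installs*Clicks with the constant Churn = 1.
Revenue = -3*Churn - 2*Installs  [with Churn=1, Installs=0]  = -3
LTV = -3*Revenue + 6  [with Revenue=-3]  = 15

15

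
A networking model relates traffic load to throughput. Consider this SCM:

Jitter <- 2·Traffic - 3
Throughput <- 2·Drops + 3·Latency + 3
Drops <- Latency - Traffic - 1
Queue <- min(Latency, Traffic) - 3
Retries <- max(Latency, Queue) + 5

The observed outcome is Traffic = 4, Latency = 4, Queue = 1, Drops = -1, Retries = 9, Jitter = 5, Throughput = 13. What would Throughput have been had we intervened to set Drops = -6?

3

The intervention breaks the incoming arrows to Drops: Drops <- Latency - Traffic - 1 no longer applies, and Drops = -6.
Throughput = 2·Drops + 3·Latency + 3  [with Drops=-6, Latency=4]  = 3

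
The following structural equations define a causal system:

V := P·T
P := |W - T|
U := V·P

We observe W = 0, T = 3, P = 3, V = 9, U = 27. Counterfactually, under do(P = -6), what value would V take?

The intervention breaks the incoming arrows to P: P := |W - T| no longer applies, and P = -6.
V = P·T  [with P=-6, T=3]  = -18

-18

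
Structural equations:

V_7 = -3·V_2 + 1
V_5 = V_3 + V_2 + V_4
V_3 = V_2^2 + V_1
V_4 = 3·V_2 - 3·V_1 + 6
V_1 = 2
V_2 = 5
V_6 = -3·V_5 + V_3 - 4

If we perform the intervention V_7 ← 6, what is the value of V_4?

15

Under do(V_7=6), the mechanism V_7 = -3·V_2 + 1 is discarded; V_7 is fixed at 6.
Since V_4 is not a descendant of the intervened variable, it is unaffected.
V_4 = 3·V_2 - 3·V_1 + 6  [with V_2=5, V_1=2]  = 15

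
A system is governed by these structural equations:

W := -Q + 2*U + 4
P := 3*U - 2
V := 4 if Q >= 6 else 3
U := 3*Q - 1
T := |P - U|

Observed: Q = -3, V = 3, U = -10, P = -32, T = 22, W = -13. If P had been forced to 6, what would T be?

16

Intervening sets P = 6 and removes its equation (P := 3*U - 2).
U = 3*Q - 1  [with Q=-3]  = -10
T = |P - U|  [with P=6, U=-10]  = 16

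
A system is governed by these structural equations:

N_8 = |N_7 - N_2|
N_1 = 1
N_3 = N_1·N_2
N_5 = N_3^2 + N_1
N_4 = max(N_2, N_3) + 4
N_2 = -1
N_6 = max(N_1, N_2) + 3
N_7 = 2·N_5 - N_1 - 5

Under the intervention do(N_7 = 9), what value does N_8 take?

do(N_7=9) replaces the equation N_7 = 2·N_5 - N_1 - 5 with the constant N_7 = 9.
N_8 = |N_7 - N_2|  [with N_7=9, N_2=-1]  = 10

10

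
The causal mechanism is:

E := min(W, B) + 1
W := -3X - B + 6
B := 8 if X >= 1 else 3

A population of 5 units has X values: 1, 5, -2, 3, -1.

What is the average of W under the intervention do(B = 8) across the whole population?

Under do(B=8), B's equation is replaced by B=8 for every unit. Per-unit W: -5, -17, 4, -11, 1. Mean = -5.6.

-5.6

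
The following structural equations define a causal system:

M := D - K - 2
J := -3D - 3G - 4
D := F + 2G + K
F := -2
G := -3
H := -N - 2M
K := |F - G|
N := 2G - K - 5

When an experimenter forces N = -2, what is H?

Under do(N=-2), the mechanism N := 2G - K - 5 is discarded; N is fixed at -2.
K = |F - G|  [with F=-2, G=-3]  = 1
D = F + 2G + K  [with F=-2, G=-3, K=1]  = -7
M = D - K - 2  [with D=-7, K=1]  = -10
H = -N - 2M  [with N=-2, M=-10]  = 22

22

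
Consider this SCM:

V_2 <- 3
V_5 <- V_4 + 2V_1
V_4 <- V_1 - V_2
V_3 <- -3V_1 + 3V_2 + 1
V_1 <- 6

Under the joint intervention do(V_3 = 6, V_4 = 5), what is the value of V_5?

Setting V_3 = 6, V_4 = 5 by intervention discards those variables' equations.
V_5 = V_4 + 2V_1  [with V_4=5, V_1=6]  = 17

17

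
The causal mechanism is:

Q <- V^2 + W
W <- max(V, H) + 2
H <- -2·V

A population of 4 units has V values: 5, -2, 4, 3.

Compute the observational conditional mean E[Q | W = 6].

16

Observing W=6 restricts to units where W's equation naturally yields 6: V ∈ {-2, 4}. In that subpopulation Q = 10, 22, mean 16.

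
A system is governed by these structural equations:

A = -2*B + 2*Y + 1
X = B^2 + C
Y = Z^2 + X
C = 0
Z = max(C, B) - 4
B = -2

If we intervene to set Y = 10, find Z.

do(Y=10) replaces the equation Y = Z^2 + X with the constant Y = 10.
Z is not downstream of the intervention, so its value is determined by the original equations.
Z = max(C, B) - 4  [with C=0, B=-2]  = -4

-4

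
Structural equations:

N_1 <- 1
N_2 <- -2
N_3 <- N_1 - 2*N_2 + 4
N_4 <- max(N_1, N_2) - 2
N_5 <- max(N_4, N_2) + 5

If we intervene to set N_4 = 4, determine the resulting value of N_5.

Intervening sets N_4 = 4 and removes its equation (N_4 <- max(N_1, N_2) - 2).
N_5 = max(N_4, N_2) + 5  [with N_4=4, N_2=-2]  = 9

9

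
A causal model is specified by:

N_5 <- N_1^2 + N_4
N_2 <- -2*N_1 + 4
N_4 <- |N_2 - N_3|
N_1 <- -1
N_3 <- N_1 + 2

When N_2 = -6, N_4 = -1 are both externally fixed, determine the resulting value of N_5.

Setting N_2 = -6, N_4 = -1 by intervention discards those variables' equations.
N_5 = N_1^2 + N_4  [with N_1=-1, N_4=-1]  = 0

0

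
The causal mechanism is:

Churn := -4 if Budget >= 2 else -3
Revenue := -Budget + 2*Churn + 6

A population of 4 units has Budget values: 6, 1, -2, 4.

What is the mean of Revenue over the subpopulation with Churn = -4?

-7

E[Revenue|Churn=-4] averages over only the 2 units with Churn=-4 (Budget = 6, 4): Revenue = -8, -6, mean -7.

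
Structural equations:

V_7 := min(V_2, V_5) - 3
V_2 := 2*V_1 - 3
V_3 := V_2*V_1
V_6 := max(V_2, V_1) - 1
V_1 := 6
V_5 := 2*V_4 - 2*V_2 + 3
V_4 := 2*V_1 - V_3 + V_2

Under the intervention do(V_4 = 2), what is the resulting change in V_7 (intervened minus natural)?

70

The intervention breaks the incoming arrows to V_4: V_4 := 2*V_1 - V_3 + V_2 no longer applies, and V_4 = 2.
V_2 = 2*V_1 - 3  [with V_1=6]  = 9
V_5 = 2*V_4 - 2*V_2 + 3  [with V_4=2, V_2=9]  = -11
V_7 = min(V_2, V_5) - 3  [with V_2=9, V_5=-11]  = -14
Without intervention: V_2 = 2*V_1 - 3  [with V_1=6]  = 9; V_3 = V_2*V_1  [with V_2=9, V_1=6]  = 54; V_4 = 2*V_1 - V_3 + V_2  [with V_1=6, V_3=54, V_2=9]  = -33; V_5 = 2*V_4 - 2*V_2 + 3  [with V_4=-33, V_2=9]  = -81; V_7 = min(V_2, V_5) - 3  [with V_2=9, V_5=-81]  = -84.
Change = -14 − (-84) = 70.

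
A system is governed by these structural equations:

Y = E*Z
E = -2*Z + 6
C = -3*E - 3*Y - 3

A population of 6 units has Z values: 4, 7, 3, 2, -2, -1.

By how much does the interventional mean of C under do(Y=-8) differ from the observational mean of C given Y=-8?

4

The intervention sets Y=-8 in all 6 units regardless of Z. Recomputing C per unit gives 27, 45, 21, 15, -9, -3; average 16.
Conditioning on Y=-8 selects the 2 unit(s) with Z ∈ {4, -1}. Their C values: 27, -3. Mean = 12.
Difference = 16 − 12 = 4.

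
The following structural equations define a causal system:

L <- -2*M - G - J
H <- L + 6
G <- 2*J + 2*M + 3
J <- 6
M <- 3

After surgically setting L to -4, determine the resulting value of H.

Intervening sets L = -4 and removes its equation (L <- -2*M - G - J).
H = L + 6  [with L=-4]  = 2

2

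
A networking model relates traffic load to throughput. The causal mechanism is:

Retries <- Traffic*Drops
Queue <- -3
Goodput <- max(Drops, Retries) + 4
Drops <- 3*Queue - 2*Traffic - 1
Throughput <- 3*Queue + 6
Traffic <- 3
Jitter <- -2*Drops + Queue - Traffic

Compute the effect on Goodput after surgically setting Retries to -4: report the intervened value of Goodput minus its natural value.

12

The intervention breaks the incoming arrows to Retries: Retries <- Traffic*Drops no longer applies, and Retries = -4.
Drops = 3*Queue - 2*Traffic - 1  [with Queue=-3, Traffic=3]  = -16
Goodput = max(Drops, Retries) + 4  [with Drops=-16, Retries=-4]  = 0
Without intervention: Drops = 3*Queue - 2*Traffic - 1  [with Queue=-3, Traffic=3]  = -16; Retries = Traffic*Drops  [with Traffic=3, Drops=-16]  = -48; Goodput = max(Drops, Retries) + 4  [with Drops=-16, Retries=-48]  = -12.
Change = 0 − (-12) = 12.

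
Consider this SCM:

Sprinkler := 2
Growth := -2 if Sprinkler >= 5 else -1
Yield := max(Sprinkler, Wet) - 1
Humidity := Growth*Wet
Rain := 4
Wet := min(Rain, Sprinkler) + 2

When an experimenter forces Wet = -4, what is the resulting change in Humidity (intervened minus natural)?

8

do(Wet=-4) replaces the equation Wet := min(Rain, Sprinkler) + 2 with the constant Wet = -4.
Growth = -2 if Sprinkler >= 5 else -1  [with Sprinkler=2]  = -1
Humidity = Growth*Wet  [with Growth=-1, Wet=-4]  = 4
Without intervention: Wet = min(Rain, Sprinkler) + 2  [with Rain=4, Sprinkler=2]  = 4; Growth = -2 if Sprinkler >= 5 else -1  [with Sprinkler=2]  = -1; Humidity = Growth*Wet  [with Growth=-1, Wet=4]  = -4.
Change = 4 − (-4) = 8.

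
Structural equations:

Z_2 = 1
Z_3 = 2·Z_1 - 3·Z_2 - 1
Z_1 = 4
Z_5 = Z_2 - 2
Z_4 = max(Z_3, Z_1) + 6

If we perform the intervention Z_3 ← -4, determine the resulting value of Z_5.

-1

do(Z_3=-4) replaces the equation Z_3 = 2·Z_1 - 3·Z_2 - 1 with the constant Z_3 = -4.
Z_5 is not downstream of the intervention, so its value is determined by the original equations.
Z_5 = Z_2 - 2  [with Z_2=1]  = -1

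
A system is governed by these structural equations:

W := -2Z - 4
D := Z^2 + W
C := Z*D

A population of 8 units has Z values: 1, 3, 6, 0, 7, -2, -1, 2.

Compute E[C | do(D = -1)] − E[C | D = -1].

-1

do(D=-1) breaks D's dependence on Z. With D=-1 fixed, C across the units is -1, -3, -6, 0, -7, 2, 1, -2, mean -2.
E[C|D=-1] averages over only the 2 units with D=-1 (Z = 3, -1): C = -3, 1, mean -1.
Difference = -2 − (-1) = -1.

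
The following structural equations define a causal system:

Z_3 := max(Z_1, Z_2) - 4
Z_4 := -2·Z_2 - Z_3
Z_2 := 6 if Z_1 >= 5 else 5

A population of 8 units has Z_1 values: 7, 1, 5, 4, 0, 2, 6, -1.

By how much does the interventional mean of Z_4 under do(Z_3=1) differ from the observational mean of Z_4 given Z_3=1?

do(Z_3=1) breaks Z_3's dependence on Z_1. With Z_3=1 fixed, Z_4 across the units is -13, -11, -13, -11, -11, -11, -13, -11, mean -11.75.
Observing Z_3=1 restricts to units where Z_3's equation naturally yields 1: Z_1 ∈ {1, 4, 0, 2, -1}. In that subpopulation Z_4 = -11, -11, -11, -11, -11, mean -11.
Difference = -11.75 − (-11) = -0.75.

-0.75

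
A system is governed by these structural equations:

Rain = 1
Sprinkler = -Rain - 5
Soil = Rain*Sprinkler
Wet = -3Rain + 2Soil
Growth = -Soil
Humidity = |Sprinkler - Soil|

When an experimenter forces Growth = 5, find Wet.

The intervention breaks the incoming arrows to Growth: Growth = -Soil no longer applies, and Growth = 5.
Since Wet is not a descendant of the intervened variable, it is unaffected.
Sprinkler = -Rain - 5  [with Rain=1]  = -6
Soil = Rain*Sprinkler  [with Rain=1, Sprinkler=-6]  = -6
Wet = -3Rain + 2Soil  [with Rain=1, Soil=-6]  = -15

-15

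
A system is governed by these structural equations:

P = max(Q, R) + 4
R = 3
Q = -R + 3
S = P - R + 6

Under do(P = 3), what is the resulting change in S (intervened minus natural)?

The intervention breaks the incoming arrows to P: P = max(Q, R) + 4 no longer applies, and P = 3.
S = P - R + 6  [with P=3, R=3]  = 6
Without intervention: Q = -R + 3  [with R=3]  = 0; P = max(Q, R) + 4  [with Q=0, R=3]  = 7; S = P - R + 6  [with P=7, R=3]  = 10.
Change = 6 − 10 = -4.

-4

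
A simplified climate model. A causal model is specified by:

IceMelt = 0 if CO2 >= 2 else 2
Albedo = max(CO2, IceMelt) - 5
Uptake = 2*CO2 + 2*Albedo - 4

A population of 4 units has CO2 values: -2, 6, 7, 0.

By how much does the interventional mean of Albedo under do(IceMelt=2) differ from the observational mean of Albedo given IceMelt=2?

Under do(IceMelt=2), IceMelt's equation is replaced by IceMelt=2 for every unit. Per-unit Albedo: -3, 1, 2, -3. Mean = -0.75.
Observing IceMelt=2 restricts to units where IceMelt's equation naturally yields 2: CO2 ∈ {-2, 0}. In that subpopulation Albedo = -3, -3, mean -3.
Difference = -0.75 − (-3) = 2.25.

2.25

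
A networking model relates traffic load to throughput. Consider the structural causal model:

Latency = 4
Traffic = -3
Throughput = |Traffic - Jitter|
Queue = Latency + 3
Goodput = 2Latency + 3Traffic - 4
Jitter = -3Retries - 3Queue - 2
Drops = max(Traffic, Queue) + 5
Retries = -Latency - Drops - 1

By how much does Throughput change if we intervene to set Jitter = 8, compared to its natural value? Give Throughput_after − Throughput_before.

Intervening sets Jitter = 8 and removes its equation (Jitter = -3Retries - 3Queue - 2).
Throughput = |Traffic - Jitter|  [with Traffic=-3, Jitter=8]  = 11
Without intervention: Queue = Latency + 3  [with Latency=4]  = 7; Drops = max(Traffic, Queue) + 5  [with Traffic=-3, Queue=7]  = 12; Retries = -Latency - Drops - 1  [with Latency=4, Drops=12]  = -17; Jitter = -3Retries - 3Queue - 2  [with Retries=-17, Queue=7]  = 28; Throughput = |Traffic - Jitter|  [with Traffic=-3, Jitter=28]  = 31.
Change = 11 − 31 = -20.

-20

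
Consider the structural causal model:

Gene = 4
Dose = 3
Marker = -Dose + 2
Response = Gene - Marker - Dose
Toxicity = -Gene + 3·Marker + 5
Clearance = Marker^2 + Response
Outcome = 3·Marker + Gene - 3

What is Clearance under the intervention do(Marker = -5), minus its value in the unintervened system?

28

The intervention breaks the incoming arrows to Marker: Marker = -Dose + 2 no longer applies, and Marker = -5.
Response = Gene - Marker - Dose  [with Gene=4, Marker=-5, Dose=3]  = 6
Clearance = Marker^2 + Response  [with Marker=-5, Response=6]  = 31
Without intervention: Marker = -Dose + 2  [with Dose=3]  = -1; Response = Gene - Marker - Dose  [with Gene=4, Marker=-1, Dose=3]  = 2; Clearance = Marker^2 + Response  [with Marker=-1, Response=2]  = 3.
Change = 31 − 3 = 28.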